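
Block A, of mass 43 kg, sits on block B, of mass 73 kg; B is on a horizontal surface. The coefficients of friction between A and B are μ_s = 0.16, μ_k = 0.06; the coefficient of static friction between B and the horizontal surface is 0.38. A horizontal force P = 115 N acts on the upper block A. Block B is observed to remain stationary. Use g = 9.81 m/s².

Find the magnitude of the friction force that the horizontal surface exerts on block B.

f ≈ 25.3 N

Between the blocks, N₁ = m_A g = 421.8 N.
Maximum static friction on A from B: μ_s N₁ = 0.16×421.8 = 67.49 N.
Since P = 115 N > 67.49 N, A slides on B; the A–B friction is kinetic: f₁ = μ_k N₁ = 0.06×421.8 = 25.3 N.
By Newton's third law B feels 25.3 N forward from A. With B stationary, the floor's static friction on B balances it: f₂ = 25.3 N (well within μ_s(m_A+m_B)g = 432.4 N).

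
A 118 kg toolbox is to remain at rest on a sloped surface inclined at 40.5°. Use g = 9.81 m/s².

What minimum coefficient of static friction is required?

μ_s,min ≈ 0.854

At the slip threshold m g sin θ = μ_s m g cos θ, so μ_s,min = tan θ.
μ_s,min = tan 40.5° = 0.854.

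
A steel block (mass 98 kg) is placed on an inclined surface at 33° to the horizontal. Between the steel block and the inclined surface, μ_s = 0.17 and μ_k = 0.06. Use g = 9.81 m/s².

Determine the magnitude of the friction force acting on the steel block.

f ≈ 48.4 N (up the incline)

Perpendicular to the surface, N = m g cos θ = 98·9.81·cos 33° = 806.3 N.
Along the slope the weight component is m g sin θ = 523.6 N; friction must supply exactly this, acting up-slope.
The static-friction ceiling is μ_s N = 0.17 × 806.3 = 137.1 N.
Since |523.6| > 137.1 N, static friction cannot hold it; the steel block slides down the incline and kinetic friction applies: f = μ_k N = 0.06 × 806.3 = 48.4 N.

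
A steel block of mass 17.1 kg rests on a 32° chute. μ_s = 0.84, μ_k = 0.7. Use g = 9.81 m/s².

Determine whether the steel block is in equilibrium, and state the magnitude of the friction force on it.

N = m g cos θ = 142 N.
Down-slope weight component: m g sin θ = 88.9 N.
μ_s N = 119 N.
88.9 ≤ 119 N, so it stays put; friction = 88.9 N.

f ≈ 88.9 N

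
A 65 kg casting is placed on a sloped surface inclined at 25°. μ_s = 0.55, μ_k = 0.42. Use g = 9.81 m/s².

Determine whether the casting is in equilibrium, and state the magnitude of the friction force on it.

f ≈ 269 N

N = m g cos θ = 578 N.
Down-slope weight component: m g sin θ = 269 N.
μ_s N = 318 N.
269 ≤ 318 N, so it stays put; friction = 269 N.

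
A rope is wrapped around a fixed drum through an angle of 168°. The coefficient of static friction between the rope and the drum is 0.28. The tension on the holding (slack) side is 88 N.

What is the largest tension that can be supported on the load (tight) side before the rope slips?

At impending slip the capstan equation gives T₂/T₁ = e^{μβ} with β in radians.
β = 168° × π/180 = 2.932 rad.
e^{μβ} = e^{0.28×2.932} = 2.273.
T₂ = T₁ · e^{μβ} = 88 × 2.273 = 200 N.

T_max ≈ 200 N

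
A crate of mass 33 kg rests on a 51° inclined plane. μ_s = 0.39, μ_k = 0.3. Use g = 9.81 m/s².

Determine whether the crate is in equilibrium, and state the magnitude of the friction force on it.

N = m g cos θ = 204 N.
Down-slope weight component: m g sin θ = 252 N.
μ_s N = 79.5 N.
252 > 79.5 N, so it slides; kinetic friction f = μ_k N = 0.3×204 = 61.1 N.

f ≈ 61.1 N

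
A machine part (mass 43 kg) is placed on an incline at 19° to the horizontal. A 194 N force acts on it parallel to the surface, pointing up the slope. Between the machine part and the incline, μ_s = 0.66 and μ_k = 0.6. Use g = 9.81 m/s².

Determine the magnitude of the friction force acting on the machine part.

f ≈ 56.7 N (down the incline)

Normal force: N = m g cos θ = 43 × 9.81 × cos 19° = 398.8 N.
The friction needed for equilibrium is m g sin θ − P = 137.3 − 194 = -56.67 N, measured positive up-slope.
The static-friction ceiling is μ_s N = 0.66 × 398.8 = 263.2 N.
Since |-56.67| ≤ 263.2 N, static friction is sufficient; f equals the required value, not μ_s N.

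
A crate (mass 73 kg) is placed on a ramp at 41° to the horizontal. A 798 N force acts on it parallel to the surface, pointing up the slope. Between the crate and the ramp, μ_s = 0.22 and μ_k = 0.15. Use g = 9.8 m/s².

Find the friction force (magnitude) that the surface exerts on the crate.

The normal reaction is N = m g cos θ = 539.9 N.
For equilibrium along the incline the friction force must supply f = m g sin θ − P = 469.3 − 798 = -328.7 N (positive meaning up-slope).
The static-friction ceiling is μ_s N = 0.22 × 539.9 = 118.8 N.
Since |-328.7| > 118.8 N, static friction cannot hold it; the crate slides up the incline and kinetic friction applies: f = μ_k N = 0.15 × 539.9 = 81 N.

f ≈ 81 N (down the incline)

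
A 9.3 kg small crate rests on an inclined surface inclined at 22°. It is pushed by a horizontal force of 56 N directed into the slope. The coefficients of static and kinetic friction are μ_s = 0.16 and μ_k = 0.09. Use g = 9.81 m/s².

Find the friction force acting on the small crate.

f ≈ 9.5 N (down the incline)

Resolve perpendicular to the incline: N = m g cos θ + P sin θ = 9.3×9.81×cos 22° + 56×sin 22° = 105.6 N.
Along the incline, the net driving force (taking up-slope positive) is P cos θ − m g sin θ = 51.92 − 34.18 = 17.75 N, so equilibrium requires friction f = -17.75 N (down-slope).
Maximum static friction: μ_s N = 0.16 × 105.6 = 16.89 N.
|f_req| = 17.75 > 16.89 N → the small crate slides up the incline; f = μ_k N = 0.09 × 105.6 = 9.5 N.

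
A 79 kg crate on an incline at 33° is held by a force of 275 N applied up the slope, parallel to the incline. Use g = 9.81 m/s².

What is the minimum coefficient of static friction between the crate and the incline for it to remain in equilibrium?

N = m g cos θ = 650 N.
Friction must make up the shortfall along the incline: f = m g sin θ − P = 422.1 − 275 = 147.1 N.
At the threshold f = μ_s N, so μ_s,min = 147.1/650 = 0.226.

μ_s,min ≈ 0.226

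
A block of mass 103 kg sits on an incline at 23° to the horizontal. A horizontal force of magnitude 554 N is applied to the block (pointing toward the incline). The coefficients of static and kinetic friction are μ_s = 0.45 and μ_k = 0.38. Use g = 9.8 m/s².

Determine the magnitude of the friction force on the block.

The horizontal push has a component P sin θ into the surface, so N = m g cos θ + P sin θ = 929.2 + 216.5 = 1146 N.
Parallel to the incline: P cos θ − m g sin θ = 510 − 394.4 = 115.6 N; the friction needed to balance this is 115.6 N acting down the slope.
Maximum static friction: μ_s N = 0.45 × 1146 = 515.5 N.
Since 115.6 N is within the 515.5 N limit, the block stays put and friction is exactly 116 N.

f ≈ 116 N (down the incline)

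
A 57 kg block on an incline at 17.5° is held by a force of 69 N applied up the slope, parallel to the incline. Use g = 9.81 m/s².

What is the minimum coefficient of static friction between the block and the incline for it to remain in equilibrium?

μ_s,min ≈ 0.186

N = m g cos θ = 533.3 N.
Friction must make up the shortfall along the incline: f = m g sin θ − P = 168.1 − 69 = 99.15 N.
At the threshold f = μ_s N, so μ_s,min = 99.15/533.3 = 0.186.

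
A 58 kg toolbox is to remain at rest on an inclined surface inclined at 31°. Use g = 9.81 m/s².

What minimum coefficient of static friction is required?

At the slip threshold m g sin θ = μ_s m g cos θ, so μ_s,min = tan θ.
μ_s,min = tan 31° = 0.601.

μ_s,min ≈ 0.601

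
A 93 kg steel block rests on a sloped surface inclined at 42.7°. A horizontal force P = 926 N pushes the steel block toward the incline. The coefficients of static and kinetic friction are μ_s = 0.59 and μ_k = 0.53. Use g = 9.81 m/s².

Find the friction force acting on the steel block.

The horizontal push has a component P sin θ into the surface, so N = m g cos θ + P sin θ = 670.5 + 628 = 1298 N.
Parallel to the incline: P cos θ − m g sin θ = 680.5 − 618.7 = 61.83 N; the friction needed to balance this is 61.83 N acting down the slope.
Maximum static friction: μ_s N = 0.59 × 1298 = 766.1 N.
|f_req| = 61.83 ≤ 766.1 N → the steel block is in equilibrium; friction equals the required value.

f ≈ 61.8 N (down the incline)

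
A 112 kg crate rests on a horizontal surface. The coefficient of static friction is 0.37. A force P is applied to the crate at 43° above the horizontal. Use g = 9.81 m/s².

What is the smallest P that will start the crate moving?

N = m g − P sin α (the pull lifts the crate).
At impending slip, P cos α = μ_s N = μ_s (m g − P sin α).
Solving: P (cos α + μ_s sin α) = μ_s m g → P = 0.37×1100/(cos 43° + 0.37 sin 43°) = 407/0.9837 = 413 N.

P ≈ 413 N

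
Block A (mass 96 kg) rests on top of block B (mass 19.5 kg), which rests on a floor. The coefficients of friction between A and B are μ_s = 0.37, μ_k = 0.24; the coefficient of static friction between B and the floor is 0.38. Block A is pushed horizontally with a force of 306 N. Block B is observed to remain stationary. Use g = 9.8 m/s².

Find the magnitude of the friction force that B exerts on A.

Between the blocks, N₁ = m_A g = 940.8 N.
So the A–B interface can sustain at most μ_s N₁ = 348.1 N of static friction.
P = 306 N is within that limit, so A and B move together (both at rest); the A–B friction is simply f₁ = P = 306 N.
B experiences an equal 306 N forward from A (third law). B is in equilibrium, so the floor supplies f₂ = 306 N of static friction (limit μ_s(m_A+m_B)g = 430.1 N, not exceeded).

f ≈ 306 N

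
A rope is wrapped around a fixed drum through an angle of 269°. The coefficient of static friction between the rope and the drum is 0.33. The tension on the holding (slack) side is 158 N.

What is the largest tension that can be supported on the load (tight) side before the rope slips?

T_max ≈ 744 N

At impending slip the capstan equation gives T₂/T₁ = e^{μβ} with β in radians.
β = 269° × π/180 = 4.695 rad.
e^{μβ} = e^{0.33×4.695} = 4.708.
T₂ = T₁ · e^{μβ} = 158 × 4.708 = 744 N.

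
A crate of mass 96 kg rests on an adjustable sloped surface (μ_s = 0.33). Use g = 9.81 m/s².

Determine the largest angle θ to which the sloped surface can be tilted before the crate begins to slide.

θ_max ≈ 18.3°

At the slip threshold, m g sin θ = μ_s · m g cos θ, so tan θ = μ_s.
θ_max = arctan(0.33) = 18.3°.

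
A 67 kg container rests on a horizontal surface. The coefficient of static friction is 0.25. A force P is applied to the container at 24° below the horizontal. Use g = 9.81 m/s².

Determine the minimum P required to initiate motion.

N = m g + P sin α (the push presses the container into the horizontal surface).
At impending slip, P cos α = μ_s N = μ_s (m g + P sin α).
Solving: P (cos α − μ_s sin α) = μ_s m g → P = 0.25×657/(cos 24° − 0.25 sin 24°) = 164/0.8119 = 202 N.

P ≈ 202 N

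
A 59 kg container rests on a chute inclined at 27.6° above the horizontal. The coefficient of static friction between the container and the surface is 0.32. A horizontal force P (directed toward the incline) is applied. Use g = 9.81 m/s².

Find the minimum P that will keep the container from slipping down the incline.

The container tends to slide down (tan θ > μ_s), so at the point of impending slip friction acts up-slope at its limit: f = μ_s N.
Perpendicular to the incline: N = m g cos θ + P sin θ.
Along the incline: P cos θ + μ_s N = m g sin θ, i.e. P cos θ + μ_s (m g cos θ + P sin θ) = m g sin θ.
Solving, P (cos θ + μ_s sin θ) = m g (sin θ − μ_s cos θ), so P = 579×0.1797/1.034 = 101 N.

P_min ≈ 101 N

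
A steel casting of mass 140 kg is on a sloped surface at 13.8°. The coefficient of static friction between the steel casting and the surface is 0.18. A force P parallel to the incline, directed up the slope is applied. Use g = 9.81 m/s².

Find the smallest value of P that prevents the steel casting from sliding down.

The steel casting tends to slide down (tan θ > μ_s), so at the point of impending slip friction acts up-slope at its limit: f = μ_s N.
P is parallel to the surface, so N = m g cos θ = 1330 N.
Along the incline: P + μ_s N = m g sin θ, so P = 328 − 0.18×1330 = 87.5 N.

P_min ≈ 87.5 N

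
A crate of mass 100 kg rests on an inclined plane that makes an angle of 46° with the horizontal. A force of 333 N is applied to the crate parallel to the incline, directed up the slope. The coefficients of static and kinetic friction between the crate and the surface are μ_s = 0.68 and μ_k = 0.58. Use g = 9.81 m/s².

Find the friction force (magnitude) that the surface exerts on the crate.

Perpendicular to the surface, N = m g cos θ = 100·9.81·cos 46° = 681.5 N.
The friction needed for equilibrium is m g sin θ − P = 705.7 − 333 = 372.7 N, measured positive up-slope.
Static friction can supply at most μ_s N = 463.4 N.
Since |372.7| ≤ 463.4 N, the crate remains in static equilibrium and friction takes exactly the required value.

f ≈ 373 N (up the incline)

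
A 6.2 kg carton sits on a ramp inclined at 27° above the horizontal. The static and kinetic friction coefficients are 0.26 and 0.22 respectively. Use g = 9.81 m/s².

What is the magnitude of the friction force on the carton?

The normal reaction is N = m g cos θ = 54.19 N.
For equilibrium along the incline, friction must balance the weight component: f = m g sin θ = 27.61 N up the slope.
Maximum static friction available: μ_s N = 0.26 × 54.19 = 14.09 N.
|27.61| exceeds 14.09 N, so the carton slips down-slope; friction is kinetic, f = μ_k N = 0.22×54.19 = 11.9 N.

f ≈ 11.9 N (up the incline)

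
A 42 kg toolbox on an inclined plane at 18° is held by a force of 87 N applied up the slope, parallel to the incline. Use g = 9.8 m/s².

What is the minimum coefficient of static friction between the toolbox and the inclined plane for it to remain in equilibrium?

N = m g cos θ = 391.5 N.
Friction must make up the shortfall along the incline: f = m g sin θ − P = 127.2 − 87 = 40.19 N.
At the threshold f = μ_s N, so μ_s,min = 40.19/391.5 = 0.103.

μ_s,min ≈ 0.103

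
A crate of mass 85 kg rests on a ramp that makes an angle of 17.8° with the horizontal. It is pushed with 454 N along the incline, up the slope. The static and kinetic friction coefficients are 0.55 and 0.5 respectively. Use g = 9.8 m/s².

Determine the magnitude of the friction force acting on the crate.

The normal reaction is N = m g cos θ = 793.1 N.
Parallel to the incline, ΣF = 0 gives f = m g sin θ − P = 254.6 − 454 = -199.4 N (up-slope positive).
Maximum static friction available: μ_s N = 0.55 × 793.1 = 436.2 N.
Since |-199.4| ≤ 436.2 N, static friction is sufficient; f equals the required value, not μ_s N.

f ≈ 199 N (down the incline)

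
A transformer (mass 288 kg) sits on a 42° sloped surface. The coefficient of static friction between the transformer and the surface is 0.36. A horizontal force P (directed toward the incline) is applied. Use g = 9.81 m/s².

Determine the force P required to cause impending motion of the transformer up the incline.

P ≈ 5270 N

At impending motion up the slope, friction acts down-slope at its limit: f = μ_s N.
Perpendicular to the incline: N = m g cos θ + P sin θ.
Along the incline: P cos θ = m g sin θ + μ_s N = m g sin θ + μ_s (m g cos θ + P sin θ).
Solving, P (cos θ − μ_s sin θ) = m g (sin θ + μ_s cos θ), so P = 288×9.81×(sin 42° + 0.36 cos 42°)/(cos 42° − 0.36 sin 42°) = 2830×0.9367/0.5023 = 5270 N.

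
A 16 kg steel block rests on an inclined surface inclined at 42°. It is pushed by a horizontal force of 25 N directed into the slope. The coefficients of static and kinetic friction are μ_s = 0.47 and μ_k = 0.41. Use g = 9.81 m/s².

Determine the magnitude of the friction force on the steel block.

f ≈ 54.7 N (up the incline)

The horizontal push has a component P sin θ into the surface, so N = m g cos θ + P sin θ = 116.6 + 16.73 = 133.4 N.
Along the incline, the net driving force (taking up-slope positive) is P cos θ − m g sin θ = 18.58 − 105 = -86.45 N, so equilibrium requires friction f = 86.45 N (up-slope).
The limit of static friction is μ_s N = 62.68 N.
|f_req| = 86.45 > 62.68 N → the steel block slides down the incline; f = μ_k N = 0.41 × 133.4 = 54.7 N.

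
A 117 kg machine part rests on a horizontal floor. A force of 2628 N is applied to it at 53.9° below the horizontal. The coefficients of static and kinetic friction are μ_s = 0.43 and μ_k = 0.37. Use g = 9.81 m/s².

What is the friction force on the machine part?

f ≈ 1210 N

The vertical component of P adds to the normal force: N = m g + P sin α = 1148 + 2123 = 3271 N.
For equilibrium, f = P cos α = 2628×cos 53.9° = 1548 N.
μ_s N = 0.43 × 3271 = 1407 N.
The required friction exceeds μ_s N, so the machine part moves and f = μ_k N = 1210 N.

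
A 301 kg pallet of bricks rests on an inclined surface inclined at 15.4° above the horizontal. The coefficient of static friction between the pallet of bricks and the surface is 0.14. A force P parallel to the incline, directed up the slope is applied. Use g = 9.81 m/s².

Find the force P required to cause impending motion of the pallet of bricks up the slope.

P ≈ 1180 N

At impending motion up the slope, friction acts down-slope at its limit: f = μ_s N.
P is parallel to the surface, so N = m g cos θ = 2850 N.
Along the incline: P = m g sin θ + μ_s N = 784 + 0.14×2850 = 1180 N.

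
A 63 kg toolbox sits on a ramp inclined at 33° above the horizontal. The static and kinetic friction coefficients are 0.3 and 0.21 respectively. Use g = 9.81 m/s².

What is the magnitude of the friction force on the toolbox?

f ≈ 109 N (up the incline)

The normal reaction is N = m g cos θ = 518.3 N.
For equilibrium along the incline, friction must balance the weight component: f = m g sin θ = 336.6 N up the slope.
The static-friction ceiling is μ_s N = 0.3 × 518.3 = 155.5 N.
|336.6| exceeds 155.5 N, so the toolbox slips down-slope; friction is kinetic, f = μ_k N = 0.21×518.3 = 109 N.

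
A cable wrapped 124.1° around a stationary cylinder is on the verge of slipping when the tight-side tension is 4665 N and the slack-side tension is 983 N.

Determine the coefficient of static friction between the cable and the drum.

T₂/T₁ = e^{μβ} → μ = ln(T₂/T₁)/β.
β = 124.1° = 2.166 rad.
μ = ln(4665/983)/2.166 = ln(4.746)/2.166 = 0.719.

μ ≈ 0.719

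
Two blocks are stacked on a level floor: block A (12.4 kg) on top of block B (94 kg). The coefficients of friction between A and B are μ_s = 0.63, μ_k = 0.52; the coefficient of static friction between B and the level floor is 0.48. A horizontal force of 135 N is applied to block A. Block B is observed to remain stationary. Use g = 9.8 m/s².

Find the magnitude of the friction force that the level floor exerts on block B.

Normal force at the A–B interface: N₁ = m_A g = 121.5 N.
So the A–B interface can sustain at most μ_s N₁ = 76.56 N of static friction.
Since P = 135 N > 76.56 N, A slides on B; the A–B friction is kinetic: f₁ = μ_k N₁ = 0.52×121.5 = 63.2 N.
By Newton's third law B feels 63.2 N forward from A. With B stationary, the floor's static friction on B balances it: f₂ = 63.2 N (well within μ_s(m_A+m_B)g = 500.5 N).

f ≈ 63.2 N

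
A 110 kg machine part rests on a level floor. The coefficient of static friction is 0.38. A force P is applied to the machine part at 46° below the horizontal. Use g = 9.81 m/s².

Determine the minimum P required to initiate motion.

P ≈ 973 N

N = m g + P sin α (the push presses the machine part into the level floor).
At impending slip, P cos α = μ_s N = μ_s (m g + P sin α).
Solving: P (cos α − μ_s sin α) = μ_s m g → P = 0.38×1080/(cos 46° − 0.38 sin 46°) = 410/0.4213 = 973 N.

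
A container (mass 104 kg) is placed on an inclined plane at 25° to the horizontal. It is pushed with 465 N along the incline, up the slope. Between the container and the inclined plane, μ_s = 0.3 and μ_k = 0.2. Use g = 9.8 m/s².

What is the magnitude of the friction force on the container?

f ≈ 34.3 N (down the incline)

The normal reaction is N = m g cos θ = 923.7 N.
For equilibrium along the incline the friction force must supply f = m g sin θ − P = 430.7 − 465 = -34.27 N (positive meaning up-slope).
Maximum static friction available: μ_s N = 0.3 × 923.7 = 277.1 N.
Since |-34.27| ≤ 277.1 N, the container remains in static equilibrium and friction takes exactly the required value.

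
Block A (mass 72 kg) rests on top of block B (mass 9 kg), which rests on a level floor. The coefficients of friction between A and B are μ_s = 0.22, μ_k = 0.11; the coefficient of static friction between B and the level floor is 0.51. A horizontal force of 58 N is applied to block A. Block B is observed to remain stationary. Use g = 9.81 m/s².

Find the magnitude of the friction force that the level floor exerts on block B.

Normal force at the A–B interface: N₁ = m_A g = 706.3 N.
Maximum static friction on A from B: μ_s N₁ = 0.22×706.3 = 155.4 N.
P = 58 N is within that limit, so A and B move together (both at rest); the A–B friction is simply f₁ = P = 58 N.
B experiences an equal 58 N forward from A (third law). B is in equilibrium, so the floor supplies f₂ = 58 N of static friction (limit μ_s(m_A+m_B)g = 405.3 N, not exceeded).

f ≈ 58 N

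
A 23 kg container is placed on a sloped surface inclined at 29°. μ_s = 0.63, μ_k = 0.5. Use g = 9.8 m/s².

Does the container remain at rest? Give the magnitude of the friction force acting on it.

N = m g cos θ = 197 N.
Down-slope weight component: m g sin θ = 109 N.
μ_s N = 124 N.
109 ≤ 124 N, so it stays put; friction = 109 N.

f ≈ 109 N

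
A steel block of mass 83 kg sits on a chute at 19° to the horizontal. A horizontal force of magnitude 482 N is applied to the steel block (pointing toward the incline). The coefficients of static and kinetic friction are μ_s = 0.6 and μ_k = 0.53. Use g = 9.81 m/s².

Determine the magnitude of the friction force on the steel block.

Normal direction: N = m g cos θ + P sin θ = 926.8 N.
Parallel to the incline: P cos θ − m g sin θ = 455.7 − 265.1 = 190.7 N; the friction needed to balance this is 190.7 N acting down the slope.
Maximum static friction: μ_s N = 0.6 × 926.8 = 556.1 N.
|f_req| = 190.7 ≤ 556.1 N → the steel block is in equilibrium; friction equals the required value.

f ≈ 191 N (down the incline)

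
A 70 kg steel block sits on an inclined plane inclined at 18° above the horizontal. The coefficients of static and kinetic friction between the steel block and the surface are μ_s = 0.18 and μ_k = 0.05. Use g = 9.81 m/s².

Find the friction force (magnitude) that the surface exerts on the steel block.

f ≈ 32.7 N (up the incline)

The normal reaction is N = m g cos θ = 653.1 N.
For equilibrium along the incline, friction must balance the weight component: f = m g sin θ = 212.2 N up the slope.
Maximum static friction available: μ_s N = 0.18 × 653.1 = 117.6 N.
|212.2| exceeds 117.6 N, so the steel block slips down-slope; friction is kinetic, f = μ_k N = 0.05×653.1 = 32.7 N.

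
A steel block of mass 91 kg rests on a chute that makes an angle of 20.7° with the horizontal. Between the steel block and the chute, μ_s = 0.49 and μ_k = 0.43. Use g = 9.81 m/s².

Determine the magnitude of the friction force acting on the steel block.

f ≈ 316 N (up the incline)

Perpendicular to the surface, N = m g cos θ = 91·9.81·cos 20.7° = 835.1 N.
For equilibrium along the incline, friction must balance the weight component: f = m g sin θ = 315.6 N up the slope.
Static friction can supply at most μ_s N = 409.2 N.
Since |315.6| ≤ 409.2 N, static friction is sufficient; f equals the required value, not μ_s N.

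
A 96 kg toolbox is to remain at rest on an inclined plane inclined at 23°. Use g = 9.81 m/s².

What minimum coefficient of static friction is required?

μ_s,min ≈ 0.424

At the slip threshold m g sin θ = μ_s m g cos θ, so μ_s,min = tan θ.
μ_s,min = tan 23° = 0.424.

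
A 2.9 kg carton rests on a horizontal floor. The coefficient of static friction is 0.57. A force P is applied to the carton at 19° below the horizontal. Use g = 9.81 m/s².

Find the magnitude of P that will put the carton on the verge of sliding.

N = m g + P sin α (the push presses the carton into the horizontal floor).
At impending slip, P cos α = μ_s N = μ_s (m g + P sin α).
Solving: P (cos α − μ_s sin α) = μ_s m g → P = 0.57×28.4/(cos 19° − 0.57 sin 19°) = 16.2/0.7599 = 21.3 N.

P ≈ 21.3 N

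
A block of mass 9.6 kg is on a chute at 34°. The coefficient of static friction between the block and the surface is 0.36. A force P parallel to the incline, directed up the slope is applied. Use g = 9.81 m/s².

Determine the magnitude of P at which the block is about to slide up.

At impending motion up the slope, friction acts down-slope at its limit: f = μ_s N.
P is parallel to the surface, so N = m g cos θ = 78.1 N.
Along the incline: P = m g sin θ + μ_s N = 52.7 + 0.36×78.1 = 80.8 N.

P ≈ 80.8 N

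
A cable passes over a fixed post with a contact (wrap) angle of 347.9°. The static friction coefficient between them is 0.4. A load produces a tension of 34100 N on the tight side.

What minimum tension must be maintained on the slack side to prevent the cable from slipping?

Capstan equation at impending slip: T_tight/T_slack = e^{μβ}.
β = 347.9° = 6.072 rad; e^{μβ} = e^{0.4×6.072} = 11.35.
T_slack = T_tight / e^{μβ} = 34100 / 11.35 = 3010 N.

T_min ≈ 3010 N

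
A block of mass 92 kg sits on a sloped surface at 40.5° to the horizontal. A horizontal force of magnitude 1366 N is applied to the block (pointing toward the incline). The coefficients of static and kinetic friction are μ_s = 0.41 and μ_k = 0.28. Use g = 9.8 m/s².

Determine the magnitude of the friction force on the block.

Normal direction: N = m g cos θ + P sin θ = 1573 N.
Parallel to the incline: P cos θ − m g sin θ = 1039 − 585.5 = 453.2 N; the friction needed to balance this is 453.2 N acting down the slope.
The limit of static friction is μ_s N = 644.8 N.
Since 453.2 N is within the 644.8 N limit, the block stays put and friction is exactly 453 N.

f ≈ 453 N (down the incline)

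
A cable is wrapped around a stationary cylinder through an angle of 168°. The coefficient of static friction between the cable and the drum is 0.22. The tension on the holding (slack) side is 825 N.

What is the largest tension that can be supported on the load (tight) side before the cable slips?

T_max ≈ 1570 N

At impending slip the capstan equation gives T₂/T₁ = e^{μβ} with β in radians.
β = 168° × π/180 = 2.932 rad.
e^{μβ} = e^{0.22×2.932} = 1.906.
T₂ = T₁ · e^{μβ} = 825 × 1.906 = 1570 N.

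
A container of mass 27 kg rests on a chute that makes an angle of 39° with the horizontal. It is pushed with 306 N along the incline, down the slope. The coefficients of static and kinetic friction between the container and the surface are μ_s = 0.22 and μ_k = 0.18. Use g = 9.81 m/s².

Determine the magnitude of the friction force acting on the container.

Perpendicular to the surface, N = m g cos θ = 27·9.81·cos 39° = 205.8 N.
Parallel to the incline, ΣF = 0 gives f = m g sin θ + P = 166.7 + 306 = 472.7 N (up-slope positive).
The static-friction ceiling is μ_s N = 0.22 × 205.8 = 45.29 N.
Since |472.7| > 45.29 N, static friction cannot hold it; the container slides down the incline and kinetic friction applies: f = μ_k N = 0.18 × 205.8 = 37.1 N.

f ≈ 37.1 N (up the incline)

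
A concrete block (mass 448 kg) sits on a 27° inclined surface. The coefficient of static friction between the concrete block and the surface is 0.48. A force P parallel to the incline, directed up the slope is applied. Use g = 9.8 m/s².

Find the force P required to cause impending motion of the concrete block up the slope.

At impending motion up the slope, friction acts down-slope at its limit: f = μ_s N.
P is parallel to the surface, so N = m g cos θ = 3910 N.
Along the incline: P = m g sin θ + μ_s N = 1990 + 0.48×3910 = 3870 N.

P ≈ 3870 N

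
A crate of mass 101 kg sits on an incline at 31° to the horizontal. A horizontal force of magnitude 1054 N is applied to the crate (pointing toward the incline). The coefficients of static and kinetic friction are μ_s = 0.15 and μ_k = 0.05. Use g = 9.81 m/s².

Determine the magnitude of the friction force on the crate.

Resolve perpendicular to the incline: N = m g cos θ + P sin θ = 101×9.81×cos 31° + 1054×sin 31° = 1392 N.
Parallel to the incline: P cos θ − m g sin θ = 903.5 − 510.3 = 393.1 N; the friction needed to balance this is 393.1 N acting down the slope.
Maximum static friction: μ_s N = 0.15 × 1392 = 208.8 N.
|f_req| = 393.1 > 208.8 N → the crate slides up the incline; f = μ_k N = 0.05 × 1392 = 69.6 N.

f ≈ 69.6 N (down the incline)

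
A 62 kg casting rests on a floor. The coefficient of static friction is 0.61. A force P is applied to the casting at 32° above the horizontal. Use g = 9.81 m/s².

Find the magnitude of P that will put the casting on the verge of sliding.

N = m g − P sin α (the pull lifts the casting).
At impending slip, P cos α = μ_s N = μ_s (m g − P sin α).
Solving: P (cos α + μ_s sin α) = μ_s m g → P = 0.61×608/(cos 32° + 0.61 sin 32°) = 371/1.171 = 317 N.

P ≈ 317 N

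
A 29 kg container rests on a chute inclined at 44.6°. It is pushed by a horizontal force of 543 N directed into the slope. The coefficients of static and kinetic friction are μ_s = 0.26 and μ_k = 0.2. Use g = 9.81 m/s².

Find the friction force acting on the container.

Normal direction: N = m g cos θ + P sin θ = 583.8 N.
Parallel to the incline: P cos θ − m g sin θ = 386.6 − 199.8 = 186.9 N; the friction needed to balance this is 186.9 N acting down the slope.
The limit of static friction is μ_s N = 151.8 N.
|f_req| = 186.9 > 151.8 N → the container slides up the incline; f = μ_k N = 0.2 × 583.8 = 117 N.

f ≈ 117 N (down the incline)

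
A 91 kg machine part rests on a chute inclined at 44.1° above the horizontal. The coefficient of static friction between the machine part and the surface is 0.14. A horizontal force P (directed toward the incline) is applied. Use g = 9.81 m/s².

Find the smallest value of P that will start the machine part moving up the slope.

At impending motion up the slope, friction acts down-slope at its limit: f = μ_s N.
Perpendicular to the incline: N = m g cos θ + P sin θ.
Along the incline: P cos θ = m g sin θ + μ_s N = m g sin θ + μ_s (m g cos θ + P sin θ).
Solving, P (cos θ − μ_s sin θ) = m g (sin θ + μ_s cos θ), so P = 91×9.81×(sin 44.1° + 0.14 cos 44.1°)/(cos 44.1° − 0.14 sin 44.1°) = 893×0.7965/0.6207 = 1150 N.

P ≈ 1150 N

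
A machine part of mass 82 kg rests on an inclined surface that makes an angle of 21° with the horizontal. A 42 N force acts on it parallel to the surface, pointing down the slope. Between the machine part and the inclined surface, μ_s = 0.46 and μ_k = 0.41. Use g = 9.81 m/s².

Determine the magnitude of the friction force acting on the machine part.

The normal reaction is N = m g cos θ = 751 N.
The friction needed for equilibrium is m g sin θ + P = 288.3 + 42 = 330.3 N, measured positive up-slope.
The static-friction ceiling is μ_s N = 0.46 × 751 = 345.5 N.
Since |330.3| ≤ 345.5 N, static friction is sufficient; f equals the required value, not μ_s N.

f ≈ 330 N (up the incline)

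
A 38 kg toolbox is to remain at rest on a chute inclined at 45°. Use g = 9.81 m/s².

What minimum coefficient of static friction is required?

μ_s,min ≈ 1

At the slip threshold m g sin θ = μ_s m g cos θ, so μ_s,min = tan θ.
μ_s,min = tan 45° = 1.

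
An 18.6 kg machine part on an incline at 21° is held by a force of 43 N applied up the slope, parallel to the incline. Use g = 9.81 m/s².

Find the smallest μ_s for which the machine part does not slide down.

μ_s,min ≈ 0.131

N = m g cos θ = 170.3 N.
Friction must make up the shortfall along the incline: f = m g sin θ − P = 65.39 − 43 = 22.39 N.
At the threshold f = μ_s N, so μ_s,min = 22.39/170.3 = 0.131.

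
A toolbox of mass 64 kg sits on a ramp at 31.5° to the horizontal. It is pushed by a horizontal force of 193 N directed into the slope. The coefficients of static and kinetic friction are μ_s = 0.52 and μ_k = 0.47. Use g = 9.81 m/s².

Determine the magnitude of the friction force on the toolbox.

f ≈ 163 N (up the incline)

Normal direction: N = m g cos θ + P sin θ = 636.2 N.
Along the incline, the net driving force (taking up-slope positive) is P cos θ − m g sin θ = 164.6 − 328 = -163.5 N, so equilibrium requires friction f = 163.5 N (up-slope).
Maximum static friction: μ_s N = 0.52 × 636.2 = 330.8 N.
|f_req| = 163.5 ≤ 330.8 N → the toolbox is in equilibrium; friction equals the required value.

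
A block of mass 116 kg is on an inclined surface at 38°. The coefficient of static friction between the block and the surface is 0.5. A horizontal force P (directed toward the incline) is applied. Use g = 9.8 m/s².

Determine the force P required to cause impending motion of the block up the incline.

At impending motion up the slope, friction acts down-slope at its limit: f = μ_s N.
Perpendicular to the incline: N = m g cos θ + P sin θ.
Along the incline: P cos θ = m g sin θ + μ_s N = m g sin θ + μ_s (m g cos θ + P sin θ).
Solving, P (cos θ − μ_s sin θ) = m g (sin θ + μ_s cos θ), so P = 116×9.8×(sin 38° + 0.5 cos 38°)/(cos 38° − 0.5 sin 38°) = 1140×1.01/0.4802 = 2390 N.

P ≈ 2390 N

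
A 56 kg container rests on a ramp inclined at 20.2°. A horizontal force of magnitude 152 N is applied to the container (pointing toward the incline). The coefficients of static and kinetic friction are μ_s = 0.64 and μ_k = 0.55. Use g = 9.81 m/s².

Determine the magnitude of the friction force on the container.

Normal direction: N = m g cos θ + P sin θ = 568.1 N.
Parallel to the incline: P cos θ − m g sin θ = 142.7 − 189.7 = -47.04 N; the friction needed to balance this is 47.04 N acting up the slope.
Maximum static friction: μ_s N = 0.64 × 568.1 = 363.6 N.
|f_req| = 47.04 ≤ 363.6 N → the container is in equilibrium; friction equals the required value.

f ≈ 47 N (up the incline)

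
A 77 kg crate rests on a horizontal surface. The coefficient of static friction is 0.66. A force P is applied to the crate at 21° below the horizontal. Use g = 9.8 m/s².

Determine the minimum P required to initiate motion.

P ≈ 714 N

N = m g + P sin α (the push presses the crate into the horizontal surface).
At impending slip, P cos α = μ_s N = μ_s (m g + P sin α).
Solving: P (cos α − μ_s sin α) = μ_s m g → P = 0.66×755/(cos 21° − 0.66 sin 21°) = 498/0.6971 = 714 N.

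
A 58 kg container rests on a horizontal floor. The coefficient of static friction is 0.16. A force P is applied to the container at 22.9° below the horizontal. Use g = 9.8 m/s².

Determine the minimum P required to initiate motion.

P ≈ 106 N

N = m g + P sin α (the push presses the container into the horizontal floor).
At impending slip, P cos α = μ_s N = μ_s (m g + P sin α).
Solving: P (cos α − μ_s sin α) = μ_s m g → P = 0.16×568/(cos 22.9° − 0.16 sin 22.9°) = 90.9/0.8589 = 106 N.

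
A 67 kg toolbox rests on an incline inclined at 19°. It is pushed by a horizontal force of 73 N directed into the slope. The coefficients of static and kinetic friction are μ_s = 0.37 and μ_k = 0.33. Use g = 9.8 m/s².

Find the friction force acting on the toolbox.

Normal direction: N = m g cos θ + P sin θ = 644.6 N.
Along the incline, the net driving force (taking up-slope positive) is P cos θ − m g sin θ = 69.02 − 213.8 = -144.7 N, so equilibrium requires friction f = 144.7 N (up-slope).
The limit of static friction is μ_s N = 238.5 N.
|f_req| = 144.7 ≤ 238.5 N → the toolbox is in equilibrium; friction equals the required value.

f ≈ 145 N (up the incline)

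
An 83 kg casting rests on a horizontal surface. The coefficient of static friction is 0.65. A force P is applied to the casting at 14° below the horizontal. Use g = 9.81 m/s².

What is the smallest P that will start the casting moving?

N = m g + P sin α (the push presses the casting into the horizontal surface).
At impending slip, P cos α = μ_s N = μ_s (m g + P sin α).
Solving: P (cos α − μ_s sin α) = μ_s m g → P = 0.65×814/(cos 14° − 0.65 sin 14°) = 529/0.813 = 651 N.

P ≈ 651 N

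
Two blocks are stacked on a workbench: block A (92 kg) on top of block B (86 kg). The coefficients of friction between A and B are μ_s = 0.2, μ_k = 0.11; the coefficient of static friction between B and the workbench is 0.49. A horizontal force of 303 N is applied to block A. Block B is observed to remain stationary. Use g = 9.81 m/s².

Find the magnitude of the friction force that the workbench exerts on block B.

f ≈ 99.3 N

The normal force B exerts on A is simply A's weight, N₁ = 902.5 N.
So the A–B interface can sustain at most μ_s N₁ = 180.5 N of static friction.
P = 303 N exceeds that limit, so A slips over B and the interface friction becomes kinetic: f₁ = μ_k N₁ = 0.11×902.5 = 99.3 N.
B experiences an equal 99.3 N forward from A (third law). B is in equilibrium, so the floor supplies f₂ = 99.3 N of static friction (limit μ_s(m_A+m_B)g = 855.6 N, not exceeded).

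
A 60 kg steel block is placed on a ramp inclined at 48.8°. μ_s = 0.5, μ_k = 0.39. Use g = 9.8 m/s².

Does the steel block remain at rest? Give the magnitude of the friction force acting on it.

N = m g cos θ = 387 N.
Down-slope weight component: m g sin θ = 442 N.
μ_s N = 194 N.
442 > 194 N, so it slides; kinetic friction f = μ_k N = 0.39×387 = 151 N.

f ≈ 151 N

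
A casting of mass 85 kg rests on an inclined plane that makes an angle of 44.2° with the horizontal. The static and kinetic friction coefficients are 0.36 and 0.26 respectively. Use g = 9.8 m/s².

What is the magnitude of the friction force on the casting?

Normal force: N = m g cos θ = 85 × 9.8 × cos 44.2° = 597.2 N.
For equilibrium along the incline, friction must balance the weight component: f = m g sin θ = 580.7 N up the slope.
Maximum static friction available: μ_s N = 0.36 × 597.2 = 215 N.
|580.7| exceeds 215 N, so the casting slips down-slope; friction is kinetic, f = μ_k N = 0.26×597.2 = 155 N.

f ≈ 155 N (up the incline)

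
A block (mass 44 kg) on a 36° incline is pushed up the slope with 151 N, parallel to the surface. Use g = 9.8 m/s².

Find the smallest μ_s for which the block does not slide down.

N = m g cos θ = 348.8 N.
Friction must make up the shortfall along the incline: f = m g sin θ − P = 253.5 − 151 = 102.5 N.
At the threshold f = μ_s N, so μ_s,min = 102.5/348.8 = 0.294.

μ_s,min ≈ 0.294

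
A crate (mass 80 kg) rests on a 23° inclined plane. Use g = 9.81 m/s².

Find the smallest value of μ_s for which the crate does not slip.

μ_s,min ≈ 0.424

At the slip threshold m g sin θ = μ_s m g cos θ, so μ_s,min = tan θ.
μ_s,min = tan 23° = 0.424.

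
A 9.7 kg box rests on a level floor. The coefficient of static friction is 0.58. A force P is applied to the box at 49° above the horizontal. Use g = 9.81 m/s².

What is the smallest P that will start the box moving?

P ≈ 50.5 N

N = m g − P sin α (the pull lifts the box).
At impending slip, P cos α = μ_s N = μ_s (m g − P sin α).
Solving: P (cos α + μ_s sin α) = μ_s m g → P = 0.58×95.2/(cos 49° + 0.58 sin 49°) = 55.2/1.094 = 50.5 N.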